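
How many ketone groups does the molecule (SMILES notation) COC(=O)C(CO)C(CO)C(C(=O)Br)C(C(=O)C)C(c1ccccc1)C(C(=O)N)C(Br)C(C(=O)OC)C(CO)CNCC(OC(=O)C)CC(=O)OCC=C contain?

1

Taking each segment in turn:
  CH3OOC: CH3O–C(=O)–: carbonyl C bonded to C and to –OCH3 → ester (not ketone + ether).
  CH(CH2OH): pendant –CH2OH on an sp³ backbone C → alcohol.
  CH(CH2OH): pendant –CH2OH on an sp³ backbone C → alcohol.
  CH(COBr): pendant –C(=O)X: carbonyl C bonded to C and halogen → acyl halide.
  CH(COCH3): pendant –COCH3: carbonyl C bonded to two carbons → ketone.
  CH(C6H5): pendant –C6H5: benzene ring → arene.
  CH(CONH2): pendant –CONH2: carbonyl C bonded to C and N → amide.
  CH(Br): halogen on an sp³ carbon → alkyl halide.
  CH(COOCH3): pendant –COOCH3: carbonyl C bonded to C and –OCH3 → ester.
  CH(CH2OH): pendant –CH2OH on an sp³ backbone C → alcohol.
  CH2NHCH2: C–N–C with sp³ carbons and no adjacent C=O → amine (secondary).
  CH(OCOCH3): pendant –OC(=O)CH3: an acyloxy group → ester.
  CH2COOCH2: –C(=O)–O–C with C on the carbonyl side → ester.
  CH=CH2: C=C double bond → alkene.
Ketone appears at: CH(COCH3) → 1.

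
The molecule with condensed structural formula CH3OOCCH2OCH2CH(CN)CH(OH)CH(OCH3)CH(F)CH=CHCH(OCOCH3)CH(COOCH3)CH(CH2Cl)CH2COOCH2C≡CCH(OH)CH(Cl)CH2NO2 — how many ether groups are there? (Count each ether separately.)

2

CH3O–C(=O)–: carbonyl C bonded to C and to –OCH3 → ester (not ketone + ether).
C–O–C with sp³ carbons on both sides and no adjacent C=O → ether.
pendant –C≡N: nitrile.
–OH on an sp³ carbon → alcohol (secondary).
pendant –OCH3: C–O–C with sp³ C, no adjacent C=O → ether.
halogen on an sp³ carbon → alkyl halide.
C=C double bond → alkene.
pendant –OC(=O)CH3: an acyloxy group → ester.
pendant –COOCH3: carbonyl C bonded to C and –OCH3 → ester.
pendant –CH2X: halogen on sp³ carbon → alkyl halide.
–C(=O)–O–C with C on the carbonyl side → ester.
C≡C triple bond → alkyne.
–OH on an sp³ carbon → alcohol (secondary).
halogen on an sp³ carbon → alkyl halide.
–NO2 on carbon → nitro group.
Ether appears at: CH2OCH2, CH(OCH3) → 2.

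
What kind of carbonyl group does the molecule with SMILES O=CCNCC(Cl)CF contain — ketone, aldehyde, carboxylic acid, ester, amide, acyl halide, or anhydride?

The carbonyl is in the OHC segment: terminal –CHO: carbonyl C bonded to H and C → aldehyde.

aldehyde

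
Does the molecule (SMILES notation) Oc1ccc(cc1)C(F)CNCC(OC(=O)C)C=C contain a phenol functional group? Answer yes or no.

Working along the chain:
  HOC6H4: –OH attached directly to an aromatic ring → phenol (not alcohol); the ring itself is an arene.
  CH(F): halogen on an sp³ carbon → alkyl halide.
  CH2NHCH2: C–N–C with sp³ carbons and no adjacent C=O → amine (secondary).
  CH(OCOCH3): pendant –OC(=O)CH3: an acyloxy group → ester.
  CH=CH2: C=C double bond → alkene.
The HOC6H4 segment supplies the phenol: –OH attached directly to an aromatic ring → phenol (not alcohol); the ring itself is an arene.

yes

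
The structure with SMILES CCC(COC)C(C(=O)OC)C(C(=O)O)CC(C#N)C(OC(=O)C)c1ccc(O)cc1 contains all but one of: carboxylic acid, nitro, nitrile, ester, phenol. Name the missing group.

carboxylic acid: present (CH(COOH) — pendant –COOH: carbonyl C bonded to C and –OH → carboxylic acid).
nitrile: present (CH(CN) — pendant –C≡N: nitrile).
ester: present (CH(COOCH3) — pendant –COOCH3: carbonyl C bonded to C and –OCH3 → ester).
phenol: present (C6H4OH — –OH attached directly to an aromatic ring → phenol (not alcohol); the ring itself is an arene).
nitro: no segment matches this pattern.

nitro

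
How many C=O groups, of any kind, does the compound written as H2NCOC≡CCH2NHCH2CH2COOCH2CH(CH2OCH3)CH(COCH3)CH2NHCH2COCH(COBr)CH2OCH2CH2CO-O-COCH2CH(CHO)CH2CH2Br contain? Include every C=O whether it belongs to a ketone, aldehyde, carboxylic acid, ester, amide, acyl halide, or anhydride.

8

H2NCO: amide, 1 C=O (running total 1).
CH2COOCH2: ester, 1 C=O (running total 2).
CH(COCH3): ketone, 1 C=O (running total 3).
CO: ketone, 1 C=O (running total 4).
CH(COBr): acyl halide, 1 C=O (running total 5).
CH2CO-O-COCH2: anhydride, 2 C=O (running total 7).
CH(CHO): aldehyde, 1 C=O (running total 8).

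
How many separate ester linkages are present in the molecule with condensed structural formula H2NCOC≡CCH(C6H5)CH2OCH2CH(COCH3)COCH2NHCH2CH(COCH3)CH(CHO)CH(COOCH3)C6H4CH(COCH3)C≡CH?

1

Reading the structure from left to right:
  H2NCO: –C(=O)NH2: carbonyl C bonded to C and to N → amide (the N is not a separate amine).
  C≡C: C≡C triple bond → alkyne.
  CH(C6H5): pendant –C6H5: benzene ring → arene.
  CH2OCH2: C–O–C with sp³ carbons on both sides and no adjacent C=O → ether.
  CH(COCH3): pendant –COCH3: carbonyl C bonded to two carbons → ketone.
  CO: –C(=O)– with carbon on both sides → ketone.
  CH2NHCH2: C–N–C with sp³ carbons and no adjacent C=O → amine (secondary).
  CH(COCH3): pendant –COCH3: carbonyl C bonded to two carbons → ketone.
  CH(CHO): pendant –CHO: carbonyl C bonded to C and H → aldehyde.
  CH(COOCH3): pendant –COOCH3: carbonyl C bonded to C and –OCH3 → ester.
  C6H4: para-disubstituted benzene ring → arene.
  CH(COCH3): pendant –COCH3: carbonyl C bonded to two carbons → ketone.
  C≡CH: C≡C triple bond → alkyne.
Ester appears at: CH(COOCH3) → 1.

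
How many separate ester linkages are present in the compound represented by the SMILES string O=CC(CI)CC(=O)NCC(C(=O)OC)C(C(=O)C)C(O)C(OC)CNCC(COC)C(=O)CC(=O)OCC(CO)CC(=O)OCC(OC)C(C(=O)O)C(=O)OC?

4

Taking each segment in turn:
  OHC: terminal –CHO: carbonyl C bonded to H and C → aldehyde.
  CH(CH2I): pendant –CH2X: halogen on sp³ carbon → alkyl halide.
  CH2CONHCH2: –C(=O)–N– linkage → amide (the N is not an amine).
  CH(COOCH3): pendant –COOCH3: carbonyl C bonded to C and –OCH3 → ester.
  CH(COCH3): pendant –COCH3: carbonyl C bonded to two carbons → ketone.
  CH(OH): –OH on an sp³ carbon → alcohol (secondary).
  CH(OCH3): pendant –OCH3: C–O–C with sp³ C, no adjacent C=O → ether.
  CH2NHCH2: C–N–C with sp³ carbons and no adjacent C=O → amine (secondary).
  CH(CH2OCH3): pendant –CH2OCH3: C–O–C linkage → ether.
  CO: –C(=O)– with carbon on both sides → ketone.
  CH2COOCH2: –C(=O)–O–C with C on the carbonyl side → ester.
  CH(CH2OH): pendant –CH2OH on an sp³ backbone C → alcohol.
  CH2COOCH2: –C(=O)–O–C with C on the carbonyl side → ester.
  CH(OCH3): pendant –OCH3: C–O–C with sp³ C, no adjacent C=O → ether.
  CH(COOH): pendant –COOH: carbonyl C bonded to C and –OH → carboxylic acid.
  COOCH3: –C(=O)OCH3: carbonyl C bonded to C and to –OCH3 → ester (not ketone + ether).
Ester appears at: CH(COOCH3), CH2COOCH2, CH2COOCH2, COOCH3 → 4.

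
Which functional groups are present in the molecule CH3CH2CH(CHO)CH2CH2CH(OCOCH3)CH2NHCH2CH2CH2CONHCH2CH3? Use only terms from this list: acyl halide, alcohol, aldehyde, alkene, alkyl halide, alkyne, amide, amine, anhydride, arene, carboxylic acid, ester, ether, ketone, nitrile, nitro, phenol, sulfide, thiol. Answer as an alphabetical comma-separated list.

pendant –CHO: carbonyl C bonded to C and H → aldehyde.
pendant –OC(=O)CH3: an acyloxy group → ester.
C–N–C with sp³ carbons and no adjacent C=O → amine (secondary).
–C(=O)–N– linkage → amide (the N is not an amine).

aldehyde, amide, amine, ester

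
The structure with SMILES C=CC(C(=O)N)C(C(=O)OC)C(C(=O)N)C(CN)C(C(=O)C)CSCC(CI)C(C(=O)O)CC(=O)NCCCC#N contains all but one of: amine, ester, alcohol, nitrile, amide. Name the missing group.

amine: present (CH(CH2NH2) — pendant –CH2NH2: N on sp³ C, no adjacent C=O → amine).
nitrile: present (CN — –C≡N: carbon triple-bonded to nitrogen → nitrile).
ester: present (CH(COOCH3) — pendant –COOCH3: carbonyl C bonded to C and –OCH3 → ester).
amide: present (CH(CONH2) — pendant –CONH2: carbonyl C bonded to C and N → amide).
alcohol: absent. In CH(COOH), the –OH sits on a carbonyl carbon, making it part of a carboxylic acid, not an alcohol.

alcohol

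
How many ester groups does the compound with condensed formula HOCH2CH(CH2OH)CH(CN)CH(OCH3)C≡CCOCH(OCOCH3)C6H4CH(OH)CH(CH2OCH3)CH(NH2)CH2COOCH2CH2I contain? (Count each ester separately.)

Working along the chain:
  HOCH2: HO– on an sp³ carbon → alcohol.
  CH(CH2OH): pendant –CH2OH on an sp³ backbone C → alcohol.
  CH(CN): pendant –C≡N: nitrile.
  CH(OCH3): pendant –OCH3: C–O–C with sp³ C, no adjacent C=O → ether.
  C≡C: C≡C triple bond → alkyne.
  CO: –C(=O)– with carbon on both sides → ketone.
  CH(OCOCH3): pendant –OC(=O)CH3: an acyloxy group → ester.
  C6H4: para-disubstituted benzene ring → arene.
  CH(OH): –OH on an sp³ carbon → alcohol (secondary).
  CH(CH2OCH3): pendant –CH2OCH3: C–O–C linkage → ether.
  CH(NH2): –NH2 on an sp³ carbon with no adjacent C=O → amine.
  CH2COOCH2: –C(=O)–O–C with C on the carbonyl side → ester.
  CH2I: halogen on an sp³ carbon → alkyl halide.
Ester appears at: CH(OCOCH3), CH2COOCH2 → 2.

2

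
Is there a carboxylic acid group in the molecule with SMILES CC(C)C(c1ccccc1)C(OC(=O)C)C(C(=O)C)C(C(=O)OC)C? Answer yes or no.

no

Reading the structure from left to right:
  CH(C6H5): pendant –C6H5: benzene ring → arene.
  CH(OCOCH3): pendant –OC(=O)CH3: an acyloxy group → ester.
  CH(COCH3): pendant –COCH3: carbonyl C bonded to two carbons → ketone.
  CH(COOCH3): pendant –COOCH3: carbonyl C bonded to C and –OCH3 → ester.
In each of CH(OCOCH3) and CH(COOCH3), the acyl oxygen is bonded to carbon (–O–C), not to H, so this is an ester.
The groups actually present are: arene, ester, ketone.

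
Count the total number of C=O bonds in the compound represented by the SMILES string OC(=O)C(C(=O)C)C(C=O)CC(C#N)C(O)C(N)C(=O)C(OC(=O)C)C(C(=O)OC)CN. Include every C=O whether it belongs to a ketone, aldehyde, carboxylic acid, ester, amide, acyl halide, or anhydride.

6

HOOC: carboxylic acid, 1 C=O (running total 1).
CH(COCH3): ketone, 1 C=O (running total 2).
CH(CHO): aldehyde, 1 C=O (running total 3).
CO: ketone, 1 C=O (running total 4).
CH(OCOCH3): ester, 1 C=O (running total 5).
CH(COOCH3): ester, 1 C=O (running total 6).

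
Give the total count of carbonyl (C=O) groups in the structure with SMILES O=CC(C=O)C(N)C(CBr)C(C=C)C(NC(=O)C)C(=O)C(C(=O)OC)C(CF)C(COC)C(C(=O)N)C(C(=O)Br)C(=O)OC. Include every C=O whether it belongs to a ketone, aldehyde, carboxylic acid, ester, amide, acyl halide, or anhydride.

8

OHC: aldehyde, 1 C=O (running total 1).
CH(CHO): aldehyde, 1 C=O (running total 2).
CH(NHCOCH3): amide, 1 C=O (running total 3).
CO: ketone, 1 C=O (running total 4).
CH(COOCH3): ester, 1 C=O (running total 5).
CH(CONH2): amide, 1 C=O (running total 6).
CH(COBr): acyl halide, 1 C=O (running total 7).
COOCH3: ester, 1 C=O (running total 8).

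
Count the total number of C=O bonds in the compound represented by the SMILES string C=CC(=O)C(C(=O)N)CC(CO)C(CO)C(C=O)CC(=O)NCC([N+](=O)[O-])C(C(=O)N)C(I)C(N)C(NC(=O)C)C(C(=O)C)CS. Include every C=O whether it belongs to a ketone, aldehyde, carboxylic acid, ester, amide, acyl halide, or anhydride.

7

CO: ketone, 1 C=O (running total 1).
CH(CONH2): amide, 1 C=O (running total 2).
CH(CHO): aldehyde, 1 C=O (running total 3).
CH2CONHCH2: amide, 1 C=O (running total 4).
CH(CONH2): amide, 1 C=O (running total 5).
CH(NHCOCH3): amide, 1 C=O (running total 6).
CH(COCH3): ketone, 1 C=O (running total 7).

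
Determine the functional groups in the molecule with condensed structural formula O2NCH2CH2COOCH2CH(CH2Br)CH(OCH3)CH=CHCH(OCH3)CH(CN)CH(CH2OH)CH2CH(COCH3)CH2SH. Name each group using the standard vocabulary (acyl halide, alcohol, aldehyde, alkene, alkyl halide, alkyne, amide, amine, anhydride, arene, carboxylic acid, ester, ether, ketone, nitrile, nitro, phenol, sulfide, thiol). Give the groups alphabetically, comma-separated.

alcohol, alkene, alkyl halide, ester, ether, ketone, nitrile, nitro, thiol

–NO2 on carbon → nitro group.
–C(=O)–O–C with C on the carbonyl side → ester.
pendant –CH2X: halogen on sp³ carbon → alkyl halide.
pendant –OCH3: C–O–C with sp³ C, no adjacent C=O → ether.
C=C double bond → alkene.
pendant –OCH3: C–O–C with sp³ C, no adjacent C=O → ether.
pendant –C≡N: nitrile.
pendant –CH2OH on an sp³ backbone C → alcohol.
pendant –COCH3: carbonyl C bonded to two carbons → ketone.
–SH on an sp³ carbon → thiol.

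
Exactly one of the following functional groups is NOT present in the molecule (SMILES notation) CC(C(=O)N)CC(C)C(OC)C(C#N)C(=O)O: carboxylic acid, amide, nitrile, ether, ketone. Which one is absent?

ketone

amide: present (CH(CONH2) — pendant –CONH2: carbonyl C bonded to C and N → amide).
carboxylic acid: present (COOH — –COOH: carbonyl C bonded to –OH and C → carboxylic acid (the –OH is not a separate alcohol)).
ether: present (CH(OCH3) — pendant –OCH3: C–O–C with sp³ C, no adjacent C=O → ether).
nitrile: present (CH(CN) — pendant –C≡N: nitrile).
ketone: absent. In CH(CONH2), the C=O is bonded to nitrogen, which defines an amide, not a ketone. In COOH, the C=O bears an –OH, making it a carboxylic acid rather than a ketone.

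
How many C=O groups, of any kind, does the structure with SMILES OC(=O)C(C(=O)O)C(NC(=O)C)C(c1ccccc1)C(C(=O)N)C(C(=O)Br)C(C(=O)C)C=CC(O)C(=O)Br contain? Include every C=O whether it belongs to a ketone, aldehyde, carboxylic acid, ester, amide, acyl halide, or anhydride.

7

HOOC: carboxylic acid, 1 C=O (running total 1).
CH(COOH): carboxylic acid, 1 C=O (running total 2).
CH(NHCOCH3): amide, 1 C=O (running total 3).
CH(CONH2): amide, 1 C=O (running total 4).
CH(COBr): acyl halide, 1 C=O (running total 5).
CH(COCH3): ketone, 1 C=O (running total 6).
COBr: acyl halide, 1 C=O (running total 7).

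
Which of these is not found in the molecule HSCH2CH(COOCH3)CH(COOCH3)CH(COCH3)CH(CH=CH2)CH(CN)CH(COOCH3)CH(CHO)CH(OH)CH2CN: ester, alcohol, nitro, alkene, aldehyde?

alcohol: present (CH(OH) — –OH on an sp³ carbon → alcohol (secondary)).
aldehyde: present (CH(CHO) — pendant –CHO: carbonyl C bonded to C and H → aldehyde).
alkene: present (CH(CH=CH2) — pendant –CH=CH2: C=C double bond → alkene).
ester: present (CH(COOCH3) — pendant –COOCH3: carbonyl C bonded to C and –OCH3 → ester).
nitro: no segment matches this pattern.

nitro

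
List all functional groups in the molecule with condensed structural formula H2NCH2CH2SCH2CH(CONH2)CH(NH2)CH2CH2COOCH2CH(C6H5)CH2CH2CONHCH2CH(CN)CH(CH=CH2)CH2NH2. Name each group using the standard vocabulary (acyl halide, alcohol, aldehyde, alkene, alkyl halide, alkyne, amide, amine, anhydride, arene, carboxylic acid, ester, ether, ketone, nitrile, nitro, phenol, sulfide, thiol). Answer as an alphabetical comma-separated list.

alkene, amide, amine, arene, ester, nitrile, sulfide

Taking each segment in turn:
  H2NCH2: –NH2 on an sp³ carbon with no adjacent C=O → amine.
  CH2SCH2: C–S–C linkage → sulfide (thioether).
  CH(CONH2): pendant –CONH2: carbonyl C bonded to C and N → amide.
  CH(NH2): –NH2 on an sp³ carbon with no adjacent C=O → amine.
  CH2COOCH2: –C(=O)–O–C with C on the carbonyl side → ester.
  CH(C6H5): pendant –C6H5: benzene ring → arene.
  CH2CONHCH2: –C(=O)–N– linkage → amide (the N is not an amine).
  CH(CN): pendant –C≡N: nitrile.
  CH(CH=CH2): pendant –CH=CH2: C=C double bond → alkene.
  CH2NH2: –NH2 on an sp³ carbon with no adjacent C=O → amine.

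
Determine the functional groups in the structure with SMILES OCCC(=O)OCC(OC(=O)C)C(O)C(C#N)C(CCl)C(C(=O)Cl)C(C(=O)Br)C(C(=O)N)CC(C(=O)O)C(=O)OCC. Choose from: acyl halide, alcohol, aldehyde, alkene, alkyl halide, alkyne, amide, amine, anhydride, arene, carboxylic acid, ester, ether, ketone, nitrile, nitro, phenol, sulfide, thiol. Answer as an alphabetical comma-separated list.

acyl halide, alcohol, alkyl halide, amide, carboxylic acid, ester, nitrile

HO– on an sp³ carbon → alcohol.
–C(=O)–O–C with C on the carbonyl side → ester.
pendant –OC(=O)CH3: an acyloxy group → ester.
–OH on an sp³ carbon → alcohol (secondary).
pendant –C≡N: nitrile.
pendant –CH2X: halogen on sp³ carbon → alkyl halide.
pendant –C(=O)X: carbonyl C bonded to C and halogen → acyl halide.
pendant –C(=O)X: carbonyl C bonded to C and halogen → acyl halide.
pendant –CONH2: carbonyl C bonded to C and N → amide.
pendant –COOH: carbonyl C bonded to C and –OH → carboxylic acid.
–C(=O)OCH2CH3: carbonyl C bonded to C and to –OEt → ester.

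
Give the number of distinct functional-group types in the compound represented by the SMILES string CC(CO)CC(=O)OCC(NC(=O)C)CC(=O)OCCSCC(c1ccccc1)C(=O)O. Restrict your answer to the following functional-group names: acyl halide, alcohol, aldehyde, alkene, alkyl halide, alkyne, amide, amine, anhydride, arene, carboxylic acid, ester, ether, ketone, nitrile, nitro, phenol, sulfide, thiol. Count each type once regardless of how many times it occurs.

6

Working along the chain:
  CH(CH2OH): pendant –CH2OH on an sp³ backbone C → alcohol.
  CH2COOCH2: –C(=O)–O–C with C on the carbonyl side → ester.
  CH(NHCOCH3): pendant –NHC(=O)CH3: N bonded to a carbonyl → amide (not amine).
  CH2COOCH2: –C(=O)–O–C with C on the carbonyl side → ester.
  CH2SCH2: C–S–C linkage → sulfide (thioether).
  CH(C6H5): pendant –C6H5: benzene ring → arene.
  COOH: –COOH: carbonyl C bonded to –OH and C → carboxylic acid (the –OH is not a separate alcohol).
Distinct types present: alcohol, amide, arene, carboxylic acid, ester, sulfide.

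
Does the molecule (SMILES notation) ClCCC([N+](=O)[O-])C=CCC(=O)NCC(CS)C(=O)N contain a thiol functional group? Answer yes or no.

yes

Reading the structure from left to right:
  ClCH2: halogen on an sp³ carbon → alkyl halide.
  CH(NO2): –NO2 on an sp³ carbon → nitro (the N=O is not a carbonyl).
  CH=CH: C=C double bond → alkene.
  CH2CONHCH2: –C(=O)–N– linkage → amide (the N is not an amine).
  CH(CH2SH): pendant –CH2SH → thiol.
  CONH2: –C(=O)NH2: carbonyl C bonded to C and to N → amide (the N is not a separate amine).
The CH(CH2SH) segment supplies the thiol: pendant –CH2SH → thiol.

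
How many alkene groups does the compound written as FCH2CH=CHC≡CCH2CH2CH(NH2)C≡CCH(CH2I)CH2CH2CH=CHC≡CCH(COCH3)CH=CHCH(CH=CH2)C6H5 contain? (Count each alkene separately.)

Working along the chain:
  FCH2: halogen on an sp³ carbon → alkyl halide.
  CH=CH: C=C double bond → alkene.
  C≡C: C≡C triple bond → alkyne.
  CH(NH2): –NH2 on an sp³ carbon with no adjacent C=O → amine.
  C≡C: C≡C triple bond → alkyne.
  CH(CH2I): pendant –CH2X: halogen on sp³ carbon → alkyl halide.
  CH=CH: C=C double bond → alkene.
  C≡C: C≡C triple bond → alkyne.
  CH(COCH3): pendant –COCH3: carbonyl C bonded to two carbons → ketone.
  CH=CH: C=C double bond → alkene.
  CH(CH=CH2): pendant –CH=CH2: C=C double bond → alkene.
  C6H5: –C6H5 phenyl ring → arene.
Alkene appears at: CH=CH, CH=CH, CH=CH, CH(CH=CH2) → 4.

4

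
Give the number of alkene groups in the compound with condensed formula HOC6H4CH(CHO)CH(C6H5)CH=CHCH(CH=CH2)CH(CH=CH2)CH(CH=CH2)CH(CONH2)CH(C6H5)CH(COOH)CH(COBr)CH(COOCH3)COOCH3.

4

Reading the structure from left to right:
  HOC6H4: –OH attached directly to an aromatic ring → phenol (not alcohol); the ring itself is an arene.
  CH(CHO): pendant –CHO: carbonyl C bonded to C and H → aldehyde.
  CH(C6H5): pendant –C6H5: benzene ring → arene.
  CH=CH: C=C double bond → alkene.
  CH(CH=CH2): pendant –CH=CH2: C=C double bond → alkene.
  CH(CH=CH2): pendant –CH=CH2: C=C double bond → alkene.
  CH(CH=CH2): pendant –CH=CH2: C=C double bond → alkene.
  CH(CONH2): pendant –CONH2: carbonyl C bonded to C and N → amide.
  CH(C6H5): pendant –C6H5: benzene ring → arene.
  CH(COOH): pendant –COOH: carbonyl C bonded to C and –OH → carboxylic acid.
  CH(COBr): pendant –C(=O)X: carbonyl C bonded to C and halogen → acyl halide.
  CH(COOCH3): pendant –COOCH3: carbonyl C bonded to C and –OCH3 → ester.
  COOCH3: –C(=O)OCH3: carbonyl C bonded to C and to –OCH3 → ester (not ketone + ether).
Alkene appears at: CH=CH, CH(CH=CH2), CH(CH=CH2), CH(CH=CH2) → 4.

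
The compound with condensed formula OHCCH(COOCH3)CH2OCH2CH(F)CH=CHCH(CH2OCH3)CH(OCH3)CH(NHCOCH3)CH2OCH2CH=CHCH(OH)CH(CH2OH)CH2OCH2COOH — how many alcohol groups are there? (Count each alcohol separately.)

terminal –CHO: carbonyl C bonded to H and C → aldehyde.
pendant –COOCH3: carbonyl C bonded to C and –OCH3 → ester.
C–O–C with sp³ carbons on both sides and no adjacent C=O → ether.
halogen on an sp³ carbon → alkyl halide.
C=C double bond → alkene.
pendant –CH2OCH3: C–O–C linkage → ether.
pendant –OCH3: C–O–C with sp³ C, no adjacent C=O → ether.
pendant –NHC(=O)CH3: N bonded to a carbonyl → amide (not amine).
C–O–C with sp³ carbons on both sides and no adjacent C=O → ether.
C=C double bond → alkene.
–OH on an sp³ carbon → alcohol (secondary).
pendant –CH2OH on an sp³ backbone C → alcohol.
C–O–C with sp³ carbons on both sides and no adjacent C=O → ether.
–COOH: carbonyl C bonded to –OH and C → carboxylic acid (the –OH is not a separate alcohol).
Alcohol appears at: CH(OH), CH(CH2OH) → 2.

2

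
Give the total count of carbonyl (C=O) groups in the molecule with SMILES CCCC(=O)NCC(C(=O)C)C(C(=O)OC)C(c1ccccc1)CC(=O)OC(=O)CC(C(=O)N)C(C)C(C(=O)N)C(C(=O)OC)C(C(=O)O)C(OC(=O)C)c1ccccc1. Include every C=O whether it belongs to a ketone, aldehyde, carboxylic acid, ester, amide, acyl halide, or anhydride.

CH2CONHCH2: amide, 1 C=O (running total 1).
CH(COCH3): ketone, 1 C=O (running total 2).
CH(COOCH3): ester, 1 C=O (running total 3).
CH2CO-O-COCH2: anhydride, 2 C=O (running total 5).
CH(CONH2): amide, 1 C=O (running total 6).
CH(CONH2): amide, 1 C=O (running total 7).
CH(COOCH3): ester, 1 C=O (running total 8).
CH(COOH): carboxylic acid, 1 C=O (running total 9).
CH(OCOCH3): ester, 1 C=O (running total 10).

10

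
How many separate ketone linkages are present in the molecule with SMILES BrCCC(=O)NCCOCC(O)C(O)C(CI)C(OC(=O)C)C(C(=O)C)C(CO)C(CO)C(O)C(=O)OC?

1

Taking each segment in turn:
  BrCH2: halogen on an sp³ carbon → alkyl halide.
  CH2CONHCH2: –C(=O)–N– linkage → amide (the N is not an amine).
  CH2OCH2: C–O–C with sp³ carbons on both sides and no adjacent C=O → ether.
  CH(OH): –OH on an sp³ carbon → alcohol (secondary).
  CH(OH): –OH on an sp³ carbon → alcohol (secondary).
  CH(CH2I): pendant –CH2X: halogen on sp³ carbon → alkyl halide.
  CH(OCOCH3): pendant –OC(=O)CH3: an acyloxy group → ester.
  CH(COCH3): pendant –COCH3: carbonyl C bonded to two carbons → ketone.
  CH(CH2OH): pendant –CH2OH on an sp³ backbone C → alcohol.
  CH(CH2OH): pendant –CH2OH on an sp³ backbone C → alcohol.
  CH(OH): –OH on an sp³ carbon → alcohol (secondary).
  COOCH3: –C(=O)OCH3: carbonyl C bonded to C and to –OCH3 → ester (not ketone + ether).
Ketone appears at: CH(COCH3) → 1.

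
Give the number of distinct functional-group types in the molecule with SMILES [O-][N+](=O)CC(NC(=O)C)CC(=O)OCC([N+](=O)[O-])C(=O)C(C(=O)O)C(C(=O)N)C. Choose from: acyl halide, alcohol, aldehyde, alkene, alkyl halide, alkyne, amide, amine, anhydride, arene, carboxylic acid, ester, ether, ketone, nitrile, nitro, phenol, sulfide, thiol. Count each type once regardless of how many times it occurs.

5

–NO2 on carbon → nitro group.
pendant –NHC(=O)CH3: N bonded to a carbonyl → amide (not amine).
–C(=O)–O–C with C on the carbonyl side → ester.
–NO2 on an sp³ carbon → nitro (the N=O is not a carbonyl).
–C(=O)– with carbon on both sides → ketone.
pendant –COOH: carbonyl C bonded to C and –OH → carboxylic acid.
pendant –CONH2: carbonyl C bonded to C and N → amide.
Distinct types present: amide, carboxylic acid, ester, ketone, nitro.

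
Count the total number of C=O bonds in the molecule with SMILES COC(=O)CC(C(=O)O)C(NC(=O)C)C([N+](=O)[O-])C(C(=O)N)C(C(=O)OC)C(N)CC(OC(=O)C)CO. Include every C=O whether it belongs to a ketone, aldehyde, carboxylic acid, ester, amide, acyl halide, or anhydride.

CH3OOC: ester, 1 C=O (running total 1).
CH(COOH): carboxylic acid, 1 C=O (running total 2).
CH(NHCOCH3): amide, 1 C=O (running total 3).
CH(CONH2): amide, 1 C=O (running total 4).
CH(COOCH3): ester, 1 C=O (running total 5).
CH(OCOCH3): ester, 1 C=O (running total 6).

6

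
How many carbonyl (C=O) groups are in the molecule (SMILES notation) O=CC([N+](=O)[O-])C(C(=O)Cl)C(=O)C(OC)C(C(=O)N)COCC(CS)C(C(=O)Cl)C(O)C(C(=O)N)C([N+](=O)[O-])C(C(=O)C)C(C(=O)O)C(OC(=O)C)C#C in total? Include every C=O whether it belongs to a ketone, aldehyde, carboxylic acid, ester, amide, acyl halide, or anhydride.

OHC: aldehyde, 1 C=O (running total 1).
CH(COCl): acyl halide, 1 C=O (running total 2).
CO: ketone, 1 C=O (running total 3).
CH(CONH2): amide, 1 C=O (running total 4).
CH(COCl): acyl halide, 1 C=O (running total 5).
CH(CONH2): amide, 1 C=O (running total 6).
CH(COCH3): ketone, 1 C=O (running total 7).
CH(COOH): carboxylic acid, 1 C=O (running total 8).
CH(OCOCH3): ester, 1 C=O (running total 9).

9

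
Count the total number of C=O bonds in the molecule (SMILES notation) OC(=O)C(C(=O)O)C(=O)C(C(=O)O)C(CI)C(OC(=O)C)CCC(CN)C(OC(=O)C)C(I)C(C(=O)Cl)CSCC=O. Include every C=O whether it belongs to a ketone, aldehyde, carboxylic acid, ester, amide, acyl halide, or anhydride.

HOOC: carboxylic acid, 1 C=O (running total 1).
CH(COOH): carboxylic acid, 1 C=O (running total 2).
CO: ketone, 1 C=O (running total 3).
CH(COOH): carboxylic acid, 1 C=O (running total 4).
CH(OCOCH3): ester, 1 C=O (running total 5).
CH(OCOCH3): ester, 1 C=O (running total 6).
CH(COCl): acyl halide, 1 C=O (running total 7).
CHO: aldehyde, 1 C=O (running total 8).

8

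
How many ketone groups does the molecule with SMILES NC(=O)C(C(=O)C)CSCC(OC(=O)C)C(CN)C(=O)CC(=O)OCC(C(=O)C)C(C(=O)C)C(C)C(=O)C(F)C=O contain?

5

Reading the structure from left to right:
  H2NCO: –C(=O)NH2: carbonyl C bonded to C and to N → amide (the N is not a separate amine).
  CH(COCH3): pendant –COCH3: carbonyl C bonded to two carbons → ketone.
  CH2SCH2: C–S–C linkage → sulfide (thioether).
  CH(OCOCH3): pendant –OC(=O)CH3: an acyloxy group → ester.
  CH(CH2NH2): pendant –CH2NH2: N on sp³ C, no adjacent C=O → amine.
  CO: –C(=O)– with carbon on both sides → ketone.
  CH2COOCH2: –C(=O)–O–C with C on the carbonyl side → ester.
  CH(COCH3): pendant –COCH3: carbonyl C bonded to two carbons → ketone.
  CH(COCH3): pendant –COCH3: carbonyl C bonded to two carbons → ketone.
  CO: –C(=O)– with carbon on both sides → ketone.
  CH(F): halogen on an sp³ carbon → alkyl halide.
  CHO: terminal –CHO: carbonyl C bonded to H and C → aldehyde.
Ketone appears at: CH(COCH3), CO, CH(COCH3), CH(COCH3), CO → 5.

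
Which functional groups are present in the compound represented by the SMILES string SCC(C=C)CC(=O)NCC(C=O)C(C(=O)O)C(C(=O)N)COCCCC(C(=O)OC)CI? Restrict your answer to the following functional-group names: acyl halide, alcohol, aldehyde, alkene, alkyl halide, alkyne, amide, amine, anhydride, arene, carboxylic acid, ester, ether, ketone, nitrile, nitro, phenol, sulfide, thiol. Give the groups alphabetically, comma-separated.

aldehyde, alkene, alkyl halide, amide, carboxylic acid, ester, ether, thiol

Taking each segment in turn:
  HSCH2: –SH on an sp³ carbon → thiol.
  CH(CH=CH2): pendant –CH=CH2: C=C double bond → alkene.
  CH2CONHCH2: –C(=O)–N– linkage → amide (the N is not an amine).
  CH(CHO): pendant –CHO: carbonyl C bonded to C and H → aldehyde.
  CH(COOH): pendant –COOH: carbonyl C bonded to C and –OH → carboxylic acid.
  CH(CONH2): pendant –CONH2: carbonyl C bonded to C and N → amide.
  CH2OCH2: C–O–C with sp³ carbons on both sides and no adjacent C=O → ether.
  CH(COOCH3): pendant –COOCH3: carbonyl C bonded to C and –OCH3 → ester.
  CH2I: halogen on an sp³ carbon → alkyl halide.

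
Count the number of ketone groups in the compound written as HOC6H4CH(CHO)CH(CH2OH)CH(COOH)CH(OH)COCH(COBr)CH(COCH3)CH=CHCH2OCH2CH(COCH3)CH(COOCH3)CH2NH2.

3

Working along the chain:
  HOC6H4: –OH attached directly to an aromatic ring → phenol (not alcohol); the ring itself is an arene.
  CH(CHO): pendant –CHO: carbonyl C bonded to C and H → aldehyde.
  CH(CH2OH): pendant –CH2OH on an sp³ backbone C → alcohol.
  CH(COOH): pendant –COOH: carbonyl C bonded to C and –OH → carboxylic acid.
  CH(OH): –OH on an sp³ carbon → alcohol (secondary).
  CO: –C(=O)– with carbon on both sides → ketone.
  CH(COBr): pendant –C(=O)X: carbonyl C bonded to C and halogen → acyl halide.
  CH(COCH3): pendant –COCH3: carbonyl C bonded to two carbons → ketone.
  CH=CH: C=C double bond → alkene.
  CH2OCH2: C–O–C with sp³ carbons on both sides and no adjacent C=O → ether.
  CH(COCH3): pendant –COCH3: carbonyl C bonded to two carbons → ketone.
  CH(COOCH3): pendant –COOCH3: carbonyl C bonded to C and –OCH3 → ester.
  CH2NH2: –NH2 on an sp³ carbon with no adjacent C=O → amine.
Ketone appears at: CO, CH(COCH3), CH(COCH3) → 3.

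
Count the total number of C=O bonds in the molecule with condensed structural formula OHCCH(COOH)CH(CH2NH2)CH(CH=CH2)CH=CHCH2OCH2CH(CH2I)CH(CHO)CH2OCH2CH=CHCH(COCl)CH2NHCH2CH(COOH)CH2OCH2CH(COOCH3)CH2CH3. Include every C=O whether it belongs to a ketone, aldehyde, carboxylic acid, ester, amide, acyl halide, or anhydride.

6

OHC: aldehyde, 1 C=O (running total 1).
CH(COOH): carboxylic acid, 1 C=O (running total 2).
CH(CHO): aldehyde, 1 C=O (running total 3).
CH(COCl): acyl halide, 1 C=O (running total 4).
CH(COOH): carboxylic acid, 1 C=O (running total 5).
CH(COOCH3): ester, 1 C=O (running total 6).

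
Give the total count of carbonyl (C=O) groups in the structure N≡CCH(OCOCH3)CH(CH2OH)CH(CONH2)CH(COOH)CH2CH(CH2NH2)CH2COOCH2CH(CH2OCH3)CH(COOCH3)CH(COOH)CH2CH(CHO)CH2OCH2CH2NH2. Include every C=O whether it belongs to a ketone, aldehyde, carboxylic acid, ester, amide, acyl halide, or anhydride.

CH(OCOCH3): ester, 1 C=O (running total 1).
CH(CONH2): amide, 1 C=O (running total 2).
CH(COOH): carboxylic acid, 1 C=O (running total 3).
CH2COOCH2: ester, 1 C=O (running total 4).
CH(COOCH3): ester, 1 C=O (running total 5).
CH(COOH): carboxylic acid, 1 C=O (running total 6).
CH(CHO): aldehyde, 1 C=O (running total 7).

7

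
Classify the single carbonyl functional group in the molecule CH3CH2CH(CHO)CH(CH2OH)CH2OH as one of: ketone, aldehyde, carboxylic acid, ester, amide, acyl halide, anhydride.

The carbonyl is in the CH(CHO) segment: pendant –CHO: carbonyl C bonded to C and H → aldehyde.

aldehyde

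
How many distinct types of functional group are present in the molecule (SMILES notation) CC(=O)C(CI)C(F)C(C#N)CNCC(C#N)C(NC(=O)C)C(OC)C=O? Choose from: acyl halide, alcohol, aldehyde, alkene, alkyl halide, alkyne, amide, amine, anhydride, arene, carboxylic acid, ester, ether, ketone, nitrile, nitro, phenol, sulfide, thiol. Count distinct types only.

Taking each segment in turn:
  CO: –C(=O)– with carbon on both sides → ketone.
  CH(CH2I): pendant –CH2X: halogen on sp³ carbon → alkyl halide.
  CH(F): halogen on an sp³ carbon → alkyl halide.
  CH(CN): pendant –C≡N: nitrile.
  CH2NHCH2: C–N–C with sp³ carbons and no adjacent C=O → amine (secondary).
  CH(CN): pendant –C≡N: nitrile.
  CH(NHCOCH3): pendant –NHC(=O)CH3: N bonded to a carbonyl → amide (not amine).
  CH(OCH3): pendant –OCH3: C–O–C with sp³ C, no adjacent C=O → ether.
  CHO: terminal –CHO: carbonyl C bonded to H and C → aldehyde.
Distinct types present: aldehyde, alkyl halide, amide, amine, ether, ketone, nitrile.

7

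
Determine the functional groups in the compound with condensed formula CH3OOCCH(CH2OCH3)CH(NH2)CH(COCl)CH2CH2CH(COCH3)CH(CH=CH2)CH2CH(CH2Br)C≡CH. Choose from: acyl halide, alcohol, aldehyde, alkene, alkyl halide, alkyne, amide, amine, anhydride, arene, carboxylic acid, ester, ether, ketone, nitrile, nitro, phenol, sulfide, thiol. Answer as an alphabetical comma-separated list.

CH3O–C(=O)–: carbonyl C bonded to C and to –OCH3 → ester (not ketone + ether).
pendant –CH2OCH3: C–O–C linkage → ether.
–NH2 on an sp³ carbon with no adjacent C=O → amine.
pendant –C(=O)X: carbonyl C bonded to C and halogen → acyl halide.
pendant –COCH3: carbonyl C bonded to two carbons → ketone.
pendant –CH=CH2: C=C double bond → alkene.
pendant –CH2X: halogen on sp³ carbon → alkyl halide.
C≡C triple bond → alkyne.

acyl halide, alkene, alkyl halide, alkyne, amine, ester, ether, ketone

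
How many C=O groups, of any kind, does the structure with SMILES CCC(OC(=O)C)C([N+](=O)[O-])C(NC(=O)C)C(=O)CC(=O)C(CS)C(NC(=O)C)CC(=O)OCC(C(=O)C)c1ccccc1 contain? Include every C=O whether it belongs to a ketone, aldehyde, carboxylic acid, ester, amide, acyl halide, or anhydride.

CH(OCOCH3): ester, 1 C=O (running total 1).
CH(NHCOCH3): amide, 1 C=O (running total 2).
CO: ketone, 1 C=O (running total 3).
CO: ketone, 1 C=O (running total 4).
CH(NHCOCH3): amide, 1 C=O (running total 5).
CH2COOCH2: ester, 1 C=O (running total 6).
CH(COCH3): ketone, 1 C=O (running total 7).

7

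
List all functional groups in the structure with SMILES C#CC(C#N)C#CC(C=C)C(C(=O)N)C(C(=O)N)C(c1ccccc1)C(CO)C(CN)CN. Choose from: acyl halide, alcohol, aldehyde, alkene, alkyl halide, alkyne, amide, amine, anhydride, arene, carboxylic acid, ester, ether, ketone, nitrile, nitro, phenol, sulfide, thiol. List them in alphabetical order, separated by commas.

alcohol, alkene, alkyne, amide, amine, arene, nitrile

C≡C triple bond → alkyne.
pendant –C≡N: nitrile.
C≡C triple bond → alkyne.
pendant –CH=CH2: C=C double bond → alkene.
pendant –CONH2: carbonyl C bonded to C and N → amide.
pendant –CONH2: carbonyl C bonded to C and N → amide.
pendant –C6H5: benzene ring → arene.
pendant –CH2OH on an sp³ backbone C → alcohol.
pendant –CH2NH2: N on sp³ C, no adjacent C=O → amine.
–NH2 on an sp³ carbon with no adjacent C=O → amine.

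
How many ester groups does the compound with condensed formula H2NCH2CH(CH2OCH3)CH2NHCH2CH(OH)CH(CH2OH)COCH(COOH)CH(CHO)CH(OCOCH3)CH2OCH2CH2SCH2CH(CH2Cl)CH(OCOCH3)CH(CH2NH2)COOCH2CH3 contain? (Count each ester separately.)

Working along the chain:
  H2NCH2: –NH2 on an sp³ carbon with no adjacent C=O → amine.
  CH(CH2OCH3): pendant –CH2OCH3: C–O–C linkage → ether.
  CH2NHCH2: C–N–C with sp³ carbons and no adjacent C=O → amine (secondary).
  CH(OH): –OH on an sp³ carbon → alcohol (secondary).
  CH(CH2OH): pendant –CH2OH on an sp³ backbone C → alcohol.
  CO: –C(=O)– with carbon on both sides → ketone.
  CH(COOH): pendant –COOH: carbonyl C bonded to C and –OH → carboxylic acid.
  CH(CHO): pendant –CHO: carbonyl C bonded to C and H → aldehyde.
  CH(OCOCH3): pendant –OC(=O)CH3: an acyloxy group → ester.
  CH2OCH2: C–O–C with sp³ carbons on both sides and no adjacent C=O → ether.
  CH2SCH2: C–S–C linkage → sulfide (thioether).
  CH(CH2Cl): pendant –CH2X: halogen on sp³ carbon → alkyl halide.
  CH(OCOCH3): pendant –OC(=O)CH3: an acyloxy group → ester.
  CH(CH2NH2): pendant –CH2NH2: N on sp³ C, no adjacent C=O → amine.
  COOCH2CH3: –C(=O)OCH2CH3: carbonyl C bonded to C and to –OEt → ester.
Ester appears at: CH(OCOCH3), CH(OCOCH3), COOCH2CH3 → 3.

3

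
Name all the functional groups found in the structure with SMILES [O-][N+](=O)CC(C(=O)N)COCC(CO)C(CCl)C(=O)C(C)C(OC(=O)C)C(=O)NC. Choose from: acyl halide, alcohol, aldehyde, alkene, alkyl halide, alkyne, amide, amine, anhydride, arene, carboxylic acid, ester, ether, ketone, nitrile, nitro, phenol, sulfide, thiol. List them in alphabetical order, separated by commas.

Reading the structure from left to right:
  O2NCH2: –NO2 on carbon → nitro group.
  CH(CONH2): pendant –CONH2: carbonyl C bonded to C and N → amide.
  CH2OCH2: C–O–C with sp³ carbons on both sides and no adjacent C=O → ether.
  CH(CH2OH): pendant –CH2OH on an sp³ backbone C → alcohol.
  CH(CH2Cl): pendant –CH2X: halogen on sp³ carbon → alkyl halide.
  CO: –C(=O)– with carbon on both sides → ketone.
  CH(OCOCH3): pendant –OC(=O)CH3: an acyloxy group → ester.
  CONHCH3: –C(=O)NHCH3: carbonyl C bonded to C and to N → amide (the N is not an amine).

alcohol, alkyl halide, amide, ester, ether, ketone, nitro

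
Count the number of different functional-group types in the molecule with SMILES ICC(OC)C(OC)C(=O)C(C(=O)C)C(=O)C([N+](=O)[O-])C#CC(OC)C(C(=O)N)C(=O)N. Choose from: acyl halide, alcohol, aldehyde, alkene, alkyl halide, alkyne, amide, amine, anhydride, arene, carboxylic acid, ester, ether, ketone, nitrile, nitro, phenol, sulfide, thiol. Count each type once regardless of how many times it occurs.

halogen on an sp³ carbon → alkyl halide.
pendant –OCH3: C–O–C with sp³ C, no adjacent C=O → ether.
pendant –OCH3: C–O–C with sp³ C, no adjacent C=O → ether.
–C(=O)– with carbon on both sides → ketone.
pendant –COCH3: carbonyl C bonded to two carbons → ketone.
–C(=O)– with carbon on both sides → ketone.
–NO2 on an sp³ carbon → nitro (the N=O is not a carbonyl).
C≡C triple bond → alkyne.
pendant –OCH3: C–O–C with sp³ C, no adjacent C=O → ether.
pendant –CONH2: carbonyl C bonded to C and N → amide.
–C(=O)NH2: carbonyl C bonded to C and to N → amide (the N is not a separate amine).
Distinct types present: alkyl halide, alkyne, amide, ether, ketone, nitro.

6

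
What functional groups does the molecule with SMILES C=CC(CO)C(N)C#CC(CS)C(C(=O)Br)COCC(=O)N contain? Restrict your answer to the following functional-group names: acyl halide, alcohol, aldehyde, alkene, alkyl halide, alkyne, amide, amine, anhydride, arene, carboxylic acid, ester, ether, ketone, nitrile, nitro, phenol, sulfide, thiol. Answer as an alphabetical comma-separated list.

C=C double bond → alkene.
pendant –CH2OH on an sp³ backbone C → alcohol.
–NH2 on an sp³ carbon with no adjacent C=O → amine.
C≡C triple bond → alkyne.
pendant –CH2SH → thiol.
pendant –C(=O)X: carbonyl C bonded to C and halogen → acyl halide.
C–O–C with sp³ carbons on both sides and no adjacent C=O → ether.
–C(=O)NH2: carbonyl C bonded to C and to N → amide (the N is not a separate amine).

acyl halide, alcohol, alkene, alkyne, amide, amine, ether, thiol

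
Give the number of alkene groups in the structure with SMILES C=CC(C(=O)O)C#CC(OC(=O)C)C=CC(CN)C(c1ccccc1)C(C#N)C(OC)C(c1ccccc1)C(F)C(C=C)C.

3

Working along the chain:
  CH2=CH: C=C double bond → alkene.
  CH(COOH): pendant –COOH: carbonyl C bonded to C and –OH → carboxylic acid.
  C≡C: C≡C triple bond → alkyne.
  CH(OCOCH3): pendant –OC(=O)CH3: an acyloxy group → ester.
  CH=CH: C=C double bond → alkene.
  CH(CH2NH2): pendant –CH2NH2: N on sp³ C, no adjacent C=O → amine.
  CH(C6H5): pendant –C6H5: benzene ring → arene.
  CH(CN): pendant –C≡N: nitrile.
  CH(OCH3): pendant –OCH3: C–O–C with sp³ C, no adjacent C=O → ether.
  CH(C6H5): pendant –C6H5: benzene ring → arene.
  CH(F): halogen on an sp³ carbon → alkyl halide.
  CH(CH=CH2): pendant –CH=CH2: C=C double bond → alkene.
Alkene appears at: CH2=CH, CH=CH, CH(CH=CH2) → 3.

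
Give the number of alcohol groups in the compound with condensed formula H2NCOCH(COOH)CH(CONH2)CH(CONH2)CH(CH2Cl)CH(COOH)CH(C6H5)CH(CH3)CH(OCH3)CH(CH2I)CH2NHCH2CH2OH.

1

–C(=O)NH2: carbonyl C bonded to C and to N → amide (the N is not a separate amine).
pendant –COOH: carbonyl C bonded to C and –OH → carboxylic acid.
pendant –CONH2: carbonyl C bonded to C and N → amide.
pendant –CONH2: carbonyl C bonded to C and N → amide.
pendant –CH2X: halogen on sp³ carbon → alkyl halide.
pendant –COOH: carbonyl C bonded to C and –OH → carboxylic acid.
pendant –C6H5: benzene ring → arene.
pendant –OCH3: C–O–C with sp³ C, no adjacent C=O → ether.
pendant –CH2X: halogen on sp³ carbon → alkyl halide.
C–N–C with sp³ carbons and no adjacent C=O → amine (secondary).
–OH on an sp³ carbon → alcohol.
Alcohol appears at: CH2OH → 1.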